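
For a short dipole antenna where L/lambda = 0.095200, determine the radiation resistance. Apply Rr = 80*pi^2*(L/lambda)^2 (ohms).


Rr = 80 * pi^2 * (0.095200)^2 = 80 * 9.869604 * 9.063040e-03 = 7.156 ohm

7.156 ohm


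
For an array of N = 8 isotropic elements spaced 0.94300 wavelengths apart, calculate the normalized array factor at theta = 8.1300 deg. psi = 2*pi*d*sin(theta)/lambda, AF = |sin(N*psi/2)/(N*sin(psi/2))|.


psi = 2*pi*0.94300*sin(8.1300 deg) = 0.8379172 rad
AF = |sin(8*0.8379172/2) / (8*sin(0.8379172/2))| = 0.06408

0.06408


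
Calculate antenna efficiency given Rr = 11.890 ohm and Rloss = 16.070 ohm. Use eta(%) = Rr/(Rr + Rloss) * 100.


eta = 11.890 / (11.890 + 16.070) * 100 = 42.53%

42.53%


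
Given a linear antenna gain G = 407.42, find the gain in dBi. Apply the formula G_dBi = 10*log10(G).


G_dBi = 10 * log10(407.42) = 26.10 dBi

26.10 dBi


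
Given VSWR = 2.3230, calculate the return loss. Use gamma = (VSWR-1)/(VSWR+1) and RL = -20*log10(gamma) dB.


gamma = (2.3230 - 1) / (2.3230 + 1) = 0.3981342
RL = -20 * log10(0.3981342) = 7.999 dB

7.999 dB


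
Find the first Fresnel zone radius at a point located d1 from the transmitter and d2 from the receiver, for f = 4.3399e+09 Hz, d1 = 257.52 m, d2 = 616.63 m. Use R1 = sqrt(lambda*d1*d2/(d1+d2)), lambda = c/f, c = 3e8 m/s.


lambda = c / f = 3.0000e+08 / 4.3399e+09 = 0.06912602 m
R1 = sqrt(0.06912602 * 257.52 * 616.63 / (257.52 + 616.63)) = 3.544 m

3.544 m


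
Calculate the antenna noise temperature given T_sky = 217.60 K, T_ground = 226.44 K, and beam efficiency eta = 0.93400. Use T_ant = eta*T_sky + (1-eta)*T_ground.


T_ant = 0.93400 * 217.60 + (1 - 0.93400) * 226.44 = 218.2 K

218.2 K


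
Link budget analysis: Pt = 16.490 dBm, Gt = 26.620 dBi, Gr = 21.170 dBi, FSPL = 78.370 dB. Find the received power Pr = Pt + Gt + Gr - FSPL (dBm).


Pr = 16.490 + 26.620 + 21.170 - 78.370 = -14.09 dBm

-14.09 dBm


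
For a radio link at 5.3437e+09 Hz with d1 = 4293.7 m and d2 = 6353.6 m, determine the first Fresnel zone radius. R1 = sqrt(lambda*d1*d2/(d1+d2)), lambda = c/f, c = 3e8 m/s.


lambda = c / f = 3.0000e+08 / 5.3437e+09 = 0.05614088 m
R1 = sqrt(0.05614088 * 4293.7 * 6353.6 / (4293.7 + 6353.6)) = 11.99 m

11.99 m


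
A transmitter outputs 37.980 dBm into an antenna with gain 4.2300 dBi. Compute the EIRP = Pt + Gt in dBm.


EIRP = Pt + Gt = 37.980 + 4.2300 = 42.21 dBm

42.21 dBm


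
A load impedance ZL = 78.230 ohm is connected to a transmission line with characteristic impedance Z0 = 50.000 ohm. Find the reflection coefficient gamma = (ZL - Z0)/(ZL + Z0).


gamma = (78.230 - 50.000) / (78.230 + 50.000) = 0.2202

0.2202


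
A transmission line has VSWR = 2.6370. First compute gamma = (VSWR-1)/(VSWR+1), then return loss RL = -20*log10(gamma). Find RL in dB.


gamma = (2.6370 - 1) / (2.6370 + 1) = 0.4500962
RL = -20 * log10(0.4500962) = 6.934 dB

6.934 dB


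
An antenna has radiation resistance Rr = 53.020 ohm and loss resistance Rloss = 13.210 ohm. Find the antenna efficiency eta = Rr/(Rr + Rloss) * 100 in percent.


eta = 53.020 / (53.020 + 13.210) * 100 = 80.05%

80.05%


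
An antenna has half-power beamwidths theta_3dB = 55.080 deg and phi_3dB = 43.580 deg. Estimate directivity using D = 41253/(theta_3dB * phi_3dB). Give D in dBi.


D_linear = 41253 / (55.080 * 43.580) = 17.18598
D_dBi = 10 * log10(17.18598) = 12.35 dBi

12.35 dBi


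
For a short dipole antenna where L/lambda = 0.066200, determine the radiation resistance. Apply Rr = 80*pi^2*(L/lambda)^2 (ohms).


Rr = 80 * pi^2 * (0.066200)^2 = 80 * 9.869604 * 4.382440e-03 = 3.460 ohm

3.460 ohm


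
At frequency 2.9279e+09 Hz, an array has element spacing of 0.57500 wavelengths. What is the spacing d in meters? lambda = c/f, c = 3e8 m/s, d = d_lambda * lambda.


lambda = c / f = 3.0000e+08 / 2.9279e+09 = 0.1024625 m
d = 0.57500 * 0.1024625 = 0.05892 m

0.05892 m


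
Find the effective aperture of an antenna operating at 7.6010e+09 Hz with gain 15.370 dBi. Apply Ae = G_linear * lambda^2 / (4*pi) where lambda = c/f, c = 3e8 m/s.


lambda = c / f = 3.0000e+08 / 7.6010e+09 = 0.03946849 m
G_linear = 10^(15.370/10) = 34.43499
Ae = G_linear * lambda^2 / (4*pi) = 34.43499 * 0.03946849^2 / (4*pi) = 4.269e-03 m^2

4.269e-03 m^2


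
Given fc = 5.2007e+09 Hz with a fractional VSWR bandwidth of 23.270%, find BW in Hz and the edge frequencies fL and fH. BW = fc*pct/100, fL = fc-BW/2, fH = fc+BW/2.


BW = 5.2007e+09 * 23.270/100 = 1.210203e+09 Hz
fL = 5.2007e+09 - 1.210203e+09/2 = 4.596e+09 Hz
fH = 5.2007e+09 + 1.210203e+09/2 = 5.806e+09 Hz

BW=1.210e+09 Hz, fL=4.596e+09 Hz, fH=5.806e+09 Hz


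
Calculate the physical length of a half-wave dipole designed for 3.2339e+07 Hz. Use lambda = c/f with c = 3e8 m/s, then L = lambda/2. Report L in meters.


lambda = c / f = 3.0000e+08 / 3.2339e+07 = 9.276725 m
L = lambda / 2 = 9.276725 / 2 = 4.638 m

4.638 m


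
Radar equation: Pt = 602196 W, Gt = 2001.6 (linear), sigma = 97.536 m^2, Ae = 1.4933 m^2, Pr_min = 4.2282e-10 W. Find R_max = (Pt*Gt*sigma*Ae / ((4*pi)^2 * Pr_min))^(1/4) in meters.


R^4 = 602196*2001.6*97.536*1.4933 / ((4*pi)^2 * 4.2282e-10) = 2.629371e+18
R_max = 2.629371e+18^0.25 = 40268 m

40268 m


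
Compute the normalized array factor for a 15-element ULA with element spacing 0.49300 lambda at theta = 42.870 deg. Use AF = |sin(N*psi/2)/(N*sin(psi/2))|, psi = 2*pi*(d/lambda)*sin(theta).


psi = 2*pi*0.49300*sin(42.870 deg) = 2.107420 rad
AF = |sin(15*2.107420/2) / (15*sin(2.107420/2))| = 7.480e-03

7.480e-03


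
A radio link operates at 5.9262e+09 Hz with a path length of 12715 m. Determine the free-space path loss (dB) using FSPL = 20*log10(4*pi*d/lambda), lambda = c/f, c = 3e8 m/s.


lambda = c / f = 3.0000e+08 / 5.9262e+09 = 0.05062266 m
FSPL = 20 * log10(4*pi*12715/0.05062266) = 130.0 dB

130.0 dB


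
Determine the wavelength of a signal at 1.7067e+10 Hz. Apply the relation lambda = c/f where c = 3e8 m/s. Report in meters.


lambda = c / f = 3.0000e+08 / 1.7067e+10 = 0.01758 m

0.01758 m


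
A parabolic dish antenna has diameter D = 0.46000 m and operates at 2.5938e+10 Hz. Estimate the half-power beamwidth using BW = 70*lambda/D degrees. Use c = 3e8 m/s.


lambda = c / f = 3.0000e+08 / 2.5938e+10 = 0.01156604 m
BW = 70 * 0.01156604 / 0.46000 = 1.760 deg

1.760 deg


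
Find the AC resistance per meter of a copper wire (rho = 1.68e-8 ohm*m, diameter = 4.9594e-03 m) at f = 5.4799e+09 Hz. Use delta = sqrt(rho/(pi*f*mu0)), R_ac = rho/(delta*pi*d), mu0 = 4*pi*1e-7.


delta = sqrt(1.68e-8 / (pi * 5.4799e+09 * 4*pi*1e-7)) = 8.812283e-07 m
R_ac = 1.68e-8 / (8.812283e-07 * pi * 4.9594e-03) = 1.224 ohm/m

1.224 ohm/m


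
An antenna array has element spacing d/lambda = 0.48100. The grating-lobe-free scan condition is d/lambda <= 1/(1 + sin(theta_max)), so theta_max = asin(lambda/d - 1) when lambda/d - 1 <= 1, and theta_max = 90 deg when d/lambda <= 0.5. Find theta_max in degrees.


lambda/d - 1 = 1/0.48100 - 1 = 1.079002 >= 1
d/lambda <= 0.5, so the array can scan to endfire without grating lobes: theta_max = 90 deg

90 deg


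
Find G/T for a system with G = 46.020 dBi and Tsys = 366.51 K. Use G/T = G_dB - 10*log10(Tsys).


G/T = 46.020 - 10*log10(366.51) = 46.020 - 25.64086 = 20.38 dB/K

20.38 dB/K


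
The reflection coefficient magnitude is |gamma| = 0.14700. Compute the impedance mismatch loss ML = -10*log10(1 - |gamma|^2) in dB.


ML = -10 * log10(1 - 0.14700^2) = -10 * log10(0.978391) = 0.09488 dB

0.09488 dB


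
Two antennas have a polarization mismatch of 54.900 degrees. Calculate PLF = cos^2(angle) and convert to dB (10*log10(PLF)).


PLF_linear = cos^2(54.900 deg) = 0.3306310
PLF_dB = 10 * log10(0.3306310) = -4.807 dB

-4.807 dB


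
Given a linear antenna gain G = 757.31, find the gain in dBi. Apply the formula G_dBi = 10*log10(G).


G_dBi = 10 * log10(757.31) = 28.79 dBi

28.79 dBi


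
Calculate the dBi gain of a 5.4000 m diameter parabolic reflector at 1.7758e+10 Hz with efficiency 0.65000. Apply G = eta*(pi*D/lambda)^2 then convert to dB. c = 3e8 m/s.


lambda = c / f = 3.0000e+08 / 1.7758e+10 = 0.01689379 m
G_linear = 0.65000 * (pi * 5.4000 / 0.01689379)^2 = 655460.4
G_dBi = 10 * log10(655460.4) = 58.17 dBi

58.17 dBi


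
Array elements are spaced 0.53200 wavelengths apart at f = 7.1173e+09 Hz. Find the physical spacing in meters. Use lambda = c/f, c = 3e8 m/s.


lambda = c / f = 3.0000e+08 / 7.1173e+09 = 0.04215082 m
d = 0.53200 * 0.04215082 = 0.02242 m

0.02242 m


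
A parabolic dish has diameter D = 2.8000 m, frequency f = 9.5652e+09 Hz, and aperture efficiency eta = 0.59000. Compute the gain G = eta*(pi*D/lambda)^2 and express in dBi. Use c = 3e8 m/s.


lambda = c / f = 3.0000e+08 / 9.5652e+09 = 0.03136369 m
G_linear = 0.59000 * (pi * 2.8000 / 0.03136369)^2 = 46410.21
G_dBi = 10 * log10(46410.21) = 46.67 dBi

46.67 dBi


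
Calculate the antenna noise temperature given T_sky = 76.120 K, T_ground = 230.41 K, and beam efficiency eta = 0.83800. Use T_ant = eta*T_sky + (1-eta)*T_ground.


T_ant = 0.83800 * 76.120 + (1 - 0.83800) * 230.41 = 101.1 K

101.1 K


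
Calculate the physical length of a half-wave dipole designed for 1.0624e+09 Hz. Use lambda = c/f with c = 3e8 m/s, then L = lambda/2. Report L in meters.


lambda = c / f = 3.0000e+08 / 1.0624e+09 = 0.2823795 m
L = lambda / 2 = 0.2823795 / 2 = 0.1412 m

0.1412 m


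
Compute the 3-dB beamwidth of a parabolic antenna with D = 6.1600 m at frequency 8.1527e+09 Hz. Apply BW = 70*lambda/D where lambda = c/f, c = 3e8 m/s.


lambda = c / f = 3.0000e+08 / 8.1527e+09 = 0.03679763 m
BW = 70 * 0.03679763 / 6.1600 = 0.4182 deg

0.4182 deg


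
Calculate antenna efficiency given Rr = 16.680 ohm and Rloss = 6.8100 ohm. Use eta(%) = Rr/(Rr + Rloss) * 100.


eta = 16.680 / (16.680 + 6.8100) * 100 = 71.01%

71.01%


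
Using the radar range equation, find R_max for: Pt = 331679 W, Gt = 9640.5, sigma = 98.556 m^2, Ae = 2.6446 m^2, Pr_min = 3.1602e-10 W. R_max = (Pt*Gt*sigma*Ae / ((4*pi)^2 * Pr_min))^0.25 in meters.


R^4 = 331679*9640.5*98.556*2.6446 / ((4*pi)^2 * 3.1602e-10) = 1.670038e+19
R_max = 1.670038e+19^0.25 = 63927 m

63927 m


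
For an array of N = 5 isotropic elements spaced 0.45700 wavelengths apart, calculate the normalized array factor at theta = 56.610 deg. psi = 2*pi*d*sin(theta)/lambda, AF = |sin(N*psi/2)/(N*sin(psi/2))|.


psi = 2*pi*0.45700*sin(56.610 deg) = 2.397471 rad
AF = |sin(5*2.397471/2) / (5*sin(2.397471/2))| = 0.06129

0.06129


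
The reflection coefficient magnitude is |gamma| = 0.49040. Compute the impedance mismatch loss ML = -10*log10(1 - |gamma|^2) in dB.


ML = -10 * log10(1 - 0.49040^2) = -10 * log10(0.75950784) = 1.195 dB

1.195 dB


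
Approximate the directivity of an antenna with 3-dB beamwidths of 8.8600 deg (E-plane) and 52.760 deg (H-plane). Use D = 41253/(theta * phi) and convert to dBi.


D_linear = 41253 / (8.8600 * 52.760) = 88.25047
D_dBi = 10 * log10(88.25047) = 19.46 dBi

19.46 dBi


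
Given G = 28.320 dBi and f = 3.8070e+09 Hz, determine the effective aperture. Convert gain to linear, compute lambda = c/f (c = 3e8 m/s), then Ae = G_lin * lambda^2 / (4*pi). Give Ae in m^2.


lambda = c / f = 3.0000e+08 / 3.8070e+09 = 0.07880221 m
G_linear = 10^(28.320/10) = 679.2036
Ae = G_linear * lambda^2 / (4*pi) = 679.2036 * 0.07880221^2 / (4*pi) = 0.3356 m^2

0.3356 m^2


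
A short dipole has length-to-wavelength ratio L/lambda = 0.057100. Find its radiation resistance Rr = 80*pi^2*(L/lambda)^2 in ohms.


Rr = 80 * pi^2 * (0.057100)^2 = 80 * 9.869604 * 3.260410e-03 = 2.574 ohm

2.574 ohm


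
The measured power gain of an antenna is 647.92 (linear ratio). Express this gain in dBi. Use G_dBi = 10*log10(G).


G_dBi = 10 * log10(647.92) = 28.12 dBi

28.12 dBi


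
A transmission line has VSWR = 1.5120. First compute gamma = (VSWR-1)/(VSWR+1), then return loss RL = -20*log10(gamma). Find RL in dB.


gamma = (1.5120 - 1) / (1.5120 + 1) = 0.2038217
RL = -20 * log10(0.2038217) = 13.81 dB

13.81 dB


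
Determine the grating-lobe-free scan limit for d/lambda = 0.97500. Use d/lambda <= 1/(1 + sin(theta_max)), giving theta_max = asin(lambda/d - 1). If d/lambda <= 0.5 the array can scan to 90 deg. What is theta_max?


lambda/d - 1 = 1/0.97500 - 1 = 0.02564103
theta_max = asin(0.02564103) = 1.469 deg

1.469 deg


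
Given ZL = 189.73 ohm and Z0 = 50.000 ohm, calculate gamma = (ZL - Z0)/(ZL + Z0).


gamma = (189.73 - 50.000) / (189.73 + 50.000) = 0.5829

0.5829


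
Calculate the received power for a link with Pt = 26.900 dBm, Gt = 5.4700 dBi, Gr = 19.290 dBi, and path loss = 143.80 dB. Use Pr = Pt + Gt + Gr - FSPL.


Pr = 26.900 + 5.4700 + 19.290 - 143.80 = -92.14 dBm

-92.14 dBm


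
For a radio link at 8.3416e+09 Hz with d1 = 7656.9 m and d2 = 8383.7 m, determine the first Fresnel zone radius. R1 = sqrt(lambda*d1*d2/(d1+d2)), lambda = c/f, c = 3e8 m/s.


lambda = c / f = 3.0000e+08 / 8.3416e+09 = 0.03596432 m
R1 = sqrt(0.03596432 * 7656.9 * 8383.7 / (7656.9 + 8383.7)) = 12.00 m

12.00 m


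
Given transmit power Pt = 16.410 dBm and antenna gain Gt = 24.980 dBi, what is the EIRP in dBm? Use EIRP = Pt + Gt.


EIRP = Pt + Gt = 16.410 + 24.980 = 41.39 dBm

41.39 dBm


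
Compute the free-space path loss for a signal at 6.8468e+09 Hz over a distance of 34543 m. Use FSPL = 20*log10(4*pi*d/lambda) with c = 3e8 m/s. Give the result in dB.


lambda = c / f = 3.0000e+08 / 6.8468e+09 = 0.04381609 m
FSPL = 20 * log10(4*pi*34543/0.04381609) = 139.9 dB

139.9 dB


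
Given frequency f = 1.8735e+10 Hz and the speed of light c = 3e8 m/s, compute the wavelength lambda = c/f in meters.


lambda = c / f = 3.0000e+08 / 1.8735e+10 = 0.01601 m

0.01601 m


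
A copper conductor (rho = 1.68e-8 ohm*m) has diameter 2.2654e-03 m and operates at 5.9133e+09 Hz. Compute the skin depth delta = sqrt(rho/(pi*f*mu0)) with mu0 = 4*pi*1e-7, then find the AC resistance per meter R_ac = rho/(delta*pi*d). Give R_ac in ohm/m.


delta = sqrt(1.68e-8 / (pi * 5.9133e+09 * 4*pi*1e-7)) = 8.483202e-07 m
R_ac = 1.68e-8 / (8.483202e-07 * pi * 2.2654e-03) = 2.783 ohm/m

2.783 ohm/m


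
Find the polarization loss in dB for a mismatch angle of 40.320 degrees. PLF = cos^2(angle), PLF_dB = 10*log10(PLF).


PLF_linear = cos^2(40.320 deg) = 0.5813186
PLF_dB = 10 * log10(0.5813186) = -2.356 dB

-2.356 dB


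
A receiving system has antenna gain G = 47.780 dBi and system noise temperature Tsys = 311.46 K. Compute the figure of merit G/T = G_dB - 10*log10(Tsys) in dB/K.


G/T = 47.780 - 10*log10(311.46) = 47.780 - 24.93402 = 22.85 dB/K

22.85 dB/K


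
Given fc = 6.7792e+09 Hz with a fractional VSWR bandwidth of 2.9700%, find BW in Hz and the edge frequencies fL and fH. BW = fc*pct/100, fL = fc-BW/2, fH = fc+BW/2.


BW = 6.7792e+09 * 2.9700/100 = 2.013422e+08 Hz
fL = 6.7792e+09 - 2.013422e+08/2 = 6.679e+09 Hz
fH = 6.7792e+09 + 2.013422e+08/2 = 6.880e+09 Hz

BW=2.013e+08 Hz, fL=6.679e+09 Hz, fH=6.880e+09 Hz


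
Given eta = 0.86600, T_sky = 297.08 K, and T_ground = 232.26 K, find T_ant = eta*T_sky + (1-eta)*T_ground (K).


T_ant = 0.86600 * 297.08 + (1 - 0.86600) * 232.26 = 288.4 K

288.4 K


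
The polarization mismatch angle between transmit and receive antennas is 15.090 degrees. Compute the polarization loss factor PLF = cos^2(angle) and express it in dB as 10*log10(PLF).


PLF_linear = cos^2(15.090 deg) = 0.9322252
PLF_dB = 10 * log10(0.9322252) = -0.3048 dB

-0.3048 dB


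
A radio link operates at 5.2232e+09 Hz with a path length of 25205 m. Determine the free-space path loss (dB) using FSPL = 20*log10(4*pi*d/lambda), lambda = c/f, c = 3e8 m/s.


lambda = c / f = 3.0000e+08 / 5.2232e+09 = 0.05743605 m
FSPL = 20 * log10(4*pi*25205/0.05743605) = 134.8 dB

134.8 dB


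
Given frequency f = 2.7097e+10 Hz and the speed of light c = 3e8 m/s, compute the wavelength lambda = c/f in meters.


lambda = c / f = 3.0000e+08 / 2.7097e+10 = 0.01107 m

0.01107 m


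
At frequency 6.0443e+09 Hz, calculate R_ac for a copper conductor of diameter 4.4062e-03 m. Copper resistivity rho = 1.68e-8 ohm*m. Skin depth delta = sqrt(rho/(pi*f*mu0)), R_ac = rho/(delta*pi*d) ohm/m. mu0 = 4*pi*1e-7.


delta = sqrt(1.68e-8 / (pi * 6.0443e+09 * 4*pi*1e-7)) = 8.390769e-07 m
R_ac = 1.68e-8 / (8.390769e-07 * pi * 4.4062e-03) = 1.446 ohm/m

1.446 ohm/m


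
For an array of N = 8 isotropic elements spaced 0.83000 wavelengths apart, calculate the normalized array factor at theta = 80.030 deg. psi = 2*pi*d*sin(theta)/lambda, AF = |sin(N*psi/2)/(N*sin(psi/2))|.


psi = 2*pi*0.83000*sin(80.030 deg) = 5.136289 rad
AF = |sin(8*5.136289/2) / (8*sin(5.136289/2))| = 0.2286

0.2286


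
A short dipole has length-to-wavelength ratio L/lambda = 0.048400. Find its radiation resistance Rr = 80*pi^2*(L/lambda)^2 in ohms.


Rr = 80 * pi^2 * (0.048400)^2 = 80 * 9.869604 * 2.342560e-03 = 1.850 ohm

1.850 ohm


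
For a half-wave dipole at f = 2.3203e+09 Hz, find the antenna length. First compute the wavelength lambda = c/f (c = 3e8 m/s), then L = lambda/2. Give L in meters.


lambda = c / f = 3.0000e+08 / 2.3203e+09 = 0.1292936 m
L = lambda / 2 = 0.1292936 / 2 = 0.06465 m

0.06465 m


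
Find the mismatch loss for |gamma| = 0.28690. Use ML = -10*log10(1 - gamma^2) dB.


ML = -10 * log10(1 - 0.28690^2) = -10 * log10(0.91768839) = 0.3730 dB

0.3730 dB


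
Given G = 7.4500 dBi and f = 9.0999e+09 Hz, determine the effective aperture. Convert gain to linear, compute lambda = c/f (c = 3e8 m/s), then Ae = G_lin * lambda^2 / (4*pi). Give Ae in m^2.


lambda = c / f = 3.0000e+08 / 9.0999e+09 = 0.03296740 m
G_linear = 10^(7.4500/10) = 5.559043
Ae = G_linear * lambda^2 / (4*pi) = 5.559043 * 0.03296740^2 / (4*pi) = 4.808e-04 m^2

4.808e-04 m^2


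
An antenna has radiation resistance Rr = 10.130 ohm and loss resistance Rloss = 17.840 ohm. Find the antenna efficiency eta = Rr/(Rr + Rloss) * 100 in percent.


eta = 10.130 / (10.130 + 17.840) * 100 = 36.22%

36.22%


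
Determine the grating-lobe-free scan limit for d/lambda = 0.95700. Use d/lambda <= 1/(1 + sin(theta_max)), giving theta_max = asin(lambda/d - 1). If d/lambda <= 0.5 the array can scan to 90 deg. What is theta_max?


lambda/d - 1 = 1/0.95700 - 1 = 0.04493208
theta_max = asin(0.04493208) = 2.575 deg

2.575 deg


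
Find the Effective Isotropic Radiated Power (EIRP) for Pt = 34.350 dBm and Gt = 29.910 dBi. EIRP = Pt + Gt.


EIRP = Pt + Gt = 34.350 + 29.910 = 64.26 dBm

64.26 dBm


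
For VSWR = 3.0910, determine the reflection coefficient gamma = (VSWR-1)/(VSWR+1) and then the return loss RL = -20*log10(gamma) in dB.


gamma = (3.0910 - 1) / (3.0910 + 1) = 0.5111220
RL = -20 * log10(0.5111220) = 5.830 dB

5.830 dB


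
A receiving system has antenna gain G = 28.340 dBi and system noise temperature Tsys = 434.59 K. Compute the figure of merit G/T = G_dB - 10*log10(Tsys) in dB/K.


G/T = 28.340 - 10*log10(434.59) = 28.340 - 26.38080 = 1.959 dB/K

1.959 dB/K


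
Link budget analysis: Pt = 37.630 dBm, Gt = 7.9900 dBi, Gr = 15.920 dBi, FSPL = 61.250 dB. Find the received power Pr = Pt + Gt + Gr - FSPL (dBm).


Pr = 37.630 + 7.9900 + 15.920 - 61.250 = 0.29 dBm

0.29 dBm


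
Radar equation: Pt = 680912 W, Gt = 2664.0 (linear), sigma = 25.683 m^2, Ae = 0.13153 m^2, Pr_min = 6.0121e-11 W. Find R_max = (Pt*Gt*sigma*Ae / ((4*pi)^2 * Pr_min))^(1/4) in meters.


R^4 = 680912*2664.0*25.683*0.13153 / ((4*pi)^2 * 6.0121e-11) = 6.454311e+17
R_max = 6.454311e+17^0.25 = 28344 m

28344 m


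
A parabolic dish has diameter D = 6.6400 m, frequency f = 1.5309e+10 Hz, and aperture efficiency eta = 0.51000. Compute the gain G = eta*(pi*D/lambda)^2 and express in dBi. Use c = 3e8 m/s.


lambda = c / f = 3.0000e+08 / 1.5309e+10 = 0.01959632 m
G_linear = 0.51000 * (pi * 6.6400 / 0.01959632)^2 = 577905.8
G_dBi = 10 * log10(577905.8) = 57.62 dBi

57.62 dBi


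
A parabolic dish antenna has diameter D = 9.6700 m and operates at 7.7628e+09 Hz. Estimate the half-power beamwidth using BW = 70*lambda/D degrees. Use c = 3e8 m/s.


lambda = c / f = 3.0000e+08 / 7.7628e+09 = 0.03864585 m
BW = 70 * 0.03864585 / 9.6700 = 0.2798 deg

0.2798 deg


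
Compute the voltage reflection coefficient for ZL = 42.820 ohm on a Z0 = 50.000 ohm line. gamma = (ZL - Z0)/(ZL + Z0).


gamma = (42.820 - 50.000) / (42.820 + 50.000) = -0.07735

-0.07735


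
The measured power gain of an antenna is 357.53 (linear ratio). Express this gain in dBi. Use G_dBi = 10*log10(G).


G_dBi = 10 * log10(357.53) = 25.53 dBi

25.53 dBi


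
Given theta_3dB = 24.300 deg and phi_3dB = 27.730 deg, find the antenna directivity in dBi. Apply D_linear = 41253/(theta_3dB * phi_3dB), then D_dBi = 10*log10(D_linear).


D_linear = 41253 / (24.300 * 27.730) = 61.22086
D_dBi = 10 * log10(61.22086) = 17.87 dBi

17.87 dBi


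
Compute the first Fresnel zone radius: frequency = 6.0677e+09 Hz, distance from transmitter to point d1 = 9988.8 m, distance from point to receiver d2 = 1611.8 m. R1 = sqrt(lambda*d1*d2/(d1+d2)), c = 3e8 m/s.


lambda = c / f = 3.0000e+08 / 6.0677e+09 = 0.04944213 m
R1 = sqrt(0.04944213 * 9988.8 * 1611.8 / (9988.8 + 1611.8)) = 8.284 m

8.284 m


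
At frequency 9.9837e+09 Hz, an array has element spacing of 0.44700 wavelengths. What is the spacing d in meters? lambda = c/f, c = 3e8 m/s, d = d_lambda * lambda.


lambda = c / f = 3.0000e+08 / 9.9837e+09 = 0.03004898 m
d = 0.44700 * 0.03004898 = 0.01343 m

0.01343 m


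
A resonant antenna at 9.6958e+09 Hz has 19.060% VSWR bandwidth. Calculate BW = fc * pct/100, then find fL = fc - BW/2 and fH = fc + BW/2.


BW = 9.6958e+09 * 19.060/100 = 1.848019e+09 Hz
fL = 9.6958e+09 - 1.848019e+09/2 = 8.772e+09 Hz
fH = 9.6958e+09 + 1.848019e+09/2 = 1.062e+10 Hz

BW=1.848e+09 Hz, fL=8.772e+09 Hz, fH=1.062e+10 Hz


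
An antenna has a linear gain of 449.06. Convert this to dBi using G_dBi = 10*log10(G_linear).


G_dBi = 10 * log10(449.06) = 26.52 dBi

26.52 dBi


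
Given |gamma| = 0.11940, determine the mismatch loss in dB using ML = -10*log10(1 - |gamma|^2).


ML = -10 * log10(1 - 0.11940^2) = -10 * log10(0.98574364) = 0.06236 dB

0.06236 dB


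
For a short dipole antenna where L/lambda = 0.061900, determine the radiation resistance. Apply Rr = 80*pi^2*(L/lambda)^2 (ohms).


Rr = 80 * pi^2 * (0.061900)^2 = 80 * 9.869604 * 3.831610e-03 = 3.025 ohm

3.025 ohm


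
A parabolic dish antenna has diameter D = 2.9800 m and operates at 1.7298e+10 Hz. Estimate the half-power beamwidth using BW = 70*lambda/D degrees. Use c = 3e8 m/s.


lambda = c / f = 3.0000e+08 / 1.7298e+10 = 0.01734305 m
BW = 70 * 0.01734305 / 2.9800 = 0.4074 deg

0.4074 deg


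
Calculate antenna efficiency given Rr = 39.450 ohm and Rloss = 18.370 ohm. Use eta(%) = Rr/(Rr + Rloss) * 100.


eta = 39.450 / (39.450 + 18.370) * 100 = 68.23%

68.23%


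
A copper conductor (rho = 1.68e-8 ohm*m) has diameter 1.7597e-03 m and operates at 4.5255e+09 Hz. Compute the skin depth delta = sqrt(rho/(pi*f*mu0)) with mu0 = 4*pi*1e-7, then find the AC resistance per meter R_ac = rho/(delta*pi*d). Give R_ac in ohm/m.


delta = sqrt(1.68e-8 / (pi * 4.5255e+09 * 4*pi*1e-7)) = 9.697091e-07 m
R_ac = 1.68e-8 / (9.697091e-07 * pi * 1.7597e-03) = 3.134 ohm/m

3.134 ohm/m


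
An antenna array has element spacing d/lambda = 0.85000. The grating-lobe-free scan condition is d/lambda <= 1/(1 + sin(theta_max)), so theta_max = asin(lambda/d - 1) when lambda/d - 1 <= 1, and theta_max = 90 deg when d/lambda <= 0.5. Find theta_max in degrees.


lambda/d - 1 = 1/0.85000 - 1 = 0.1764706
theta_max = asin(0.1764706) = 10.16 deg

10.16 deg


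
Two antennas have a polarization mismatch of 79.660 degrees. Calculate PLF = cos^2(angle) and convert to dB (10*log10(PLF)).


PLF_linear = cos^2(79.660 deg) = 0.03221632
PLF_dB = 10 * log10(0.03221632) = -14.92 dB

-14.92 dB


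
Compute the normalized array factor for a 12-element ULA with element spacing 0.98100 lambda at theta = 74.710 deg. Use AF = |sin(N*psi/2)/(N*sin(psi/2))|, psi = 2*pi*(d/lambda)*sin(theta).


psi = 2*pi*0.98100*sin(74.710 deg) = 5.945627 rad
AF = |sin(12*5.945627/2) / (12*sin(5.945627/2))| = 0.4457

0.4457


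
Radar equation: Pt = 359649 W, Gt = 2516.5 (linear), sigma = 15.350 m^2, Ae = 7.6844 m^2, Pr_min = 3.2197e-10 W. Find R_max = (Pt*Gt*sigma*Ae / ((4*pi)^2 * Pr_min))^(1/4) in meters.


R^4 = 359649*2516.5*15.350*7.6844 / ((4*pi)^2 * 3.2197e-10) = 2.099708e+18
R_max = 2.099708e+18^0.25 = 38066 m

38066 m


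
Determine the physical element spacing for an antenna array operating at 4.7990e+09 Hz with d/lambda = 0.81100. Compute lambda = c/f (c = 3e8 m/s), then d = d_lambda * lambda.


lambda = c / f = 3.0000e+08 / 4.7990e+09 = 0.06251302 m
d = 0.81100 * 0.06251302 = 0.05070 m

0.05070 m


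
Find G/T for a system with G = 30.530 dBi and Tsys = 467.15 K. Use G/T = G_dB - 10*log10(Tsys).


G/T = 30.530 - 10*log10(467.15) = 30.530 - 26.69456 = 3.835 dB/K

3.835 dB/K


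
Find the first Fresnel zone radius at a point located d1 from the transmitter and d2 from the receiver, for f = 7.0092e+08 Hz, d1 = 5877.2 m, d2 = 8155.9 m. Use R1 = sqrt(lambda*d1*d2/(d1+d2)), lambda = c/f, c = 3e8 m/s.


lambda = c / f = 3.0000e+08 / 7.0092e+08 = 0.4280089 m
R1 = sqrt(0.4280089 * 5877.2 * 8155.9 / (5877.2 + 8155.9)) = 38.24 m

38.24 m


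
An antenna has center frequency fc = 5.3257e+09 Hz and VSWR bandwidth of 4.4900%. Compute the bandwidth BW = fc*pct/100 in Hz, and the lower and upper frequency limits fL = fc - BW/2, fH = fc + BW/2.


BW = 5.3257e+09 * 4.4900/100 = 2.391239e+08 Hz
fL = 5.3257e+09 - 2.391239e+08/2 = 5.206e+09 Hz
fH = 5.3257e+09 + 2.391239e+08/2 = 5.445e+09 Hz

BW=2.391e+08 Hz, fL=5.206e+09 Hz, fH=5.445e+09 Hz


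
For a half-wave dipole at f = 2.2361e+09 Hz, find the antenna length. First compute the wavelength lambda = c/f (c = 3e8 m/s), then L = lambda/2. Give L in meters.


lambda = c / f = 3.0000e+08 / 2.2361e+09 = 0.1341622 m
L = lambda / 2 = 0.1341622 / 2 = 0.06708 m

0.06708 m


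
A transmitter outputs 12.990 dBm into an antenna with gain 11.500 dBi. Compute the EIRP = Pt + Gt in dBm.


EIRP = Pt + Gt = 12.990 + 11.500 = 24.49 dBm

24.49 dBm


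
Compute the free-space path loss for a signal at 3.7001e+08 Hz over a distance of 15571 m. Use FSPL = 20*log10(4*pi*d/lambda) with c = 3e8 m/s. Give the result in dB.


lambda = c / f = 3.0000e+08 / 3.7001e+08 = 0.8107889 m
FSPL = 20 * log10(4*pi*15571/0.8107889) = 107.7 dB

107.7 dB


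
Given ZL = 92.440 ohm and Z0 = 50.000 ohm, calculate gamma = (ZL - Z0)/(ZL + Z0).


gamma = (92.440 - 50.000) / (92.440 + 50.000) = 0.2980

0.2980


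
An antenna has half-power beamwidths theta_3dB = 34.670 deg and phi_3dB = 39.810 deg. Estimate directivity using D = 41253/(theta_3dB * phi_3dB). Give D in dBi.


D_linear = 41253 / (34.670 * 39.810) = 29.88887
D_dBi = 10 * log10(29.88887) = 14.76 dBi

14.76 dBi


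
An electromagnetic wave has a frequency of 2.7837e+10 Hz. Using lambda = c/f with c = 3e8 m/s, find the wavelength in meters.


lambda = c / f = 3.0000e+08 / 2.7837e+10 = 0.01078 m

0.01078 m


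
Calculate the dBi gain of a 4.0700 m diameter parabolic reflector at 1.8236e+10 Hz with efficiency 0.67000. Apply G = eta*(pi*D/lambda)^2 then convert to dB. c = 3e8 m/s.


lambda = c / f = 3.0000e+08 / 1.8236e+10 = 0.01645098 m
G_linear = 0.67000 * (pi * 4.0700 / 0.01645098)^2 = 404743.4
G_dBi = 10 * log10(404743.4) = 56.07 dBi

56.07 dBi


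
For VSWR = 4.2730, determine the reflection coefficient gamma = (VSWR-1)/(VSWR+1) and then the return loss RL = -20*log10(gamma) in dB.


gamma = (4.2730 - 1) / (4.2730 + 1) = 0.6207093
RL = -20 * log10(0.6207093) = 4.142 dB

4.142 dB


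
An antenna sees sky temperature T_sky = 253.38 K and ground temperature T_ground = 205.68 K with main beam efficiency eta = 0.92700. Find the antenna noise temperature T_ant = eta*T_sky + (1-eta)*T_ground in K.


T_ant = 0.92700 * 253.38 + (1 - 0.92700) * 205.68 = 249.9 K

249.9 K


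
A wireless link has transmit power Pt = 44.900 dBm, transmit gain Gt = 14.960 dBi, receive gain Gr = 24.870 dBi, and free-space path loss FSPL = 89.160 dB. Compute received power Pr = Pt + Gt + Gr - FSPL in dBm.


Pr = 44.900 + 14.960 + 24.870 - 89.160 = -4.43 dBm

-4.43 dBm


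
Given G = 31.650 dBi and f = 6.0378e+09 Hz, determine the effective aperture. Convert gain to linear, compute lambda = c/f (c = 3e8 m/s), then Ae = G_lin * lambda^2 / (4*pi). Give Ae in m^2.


lambda = c / f = 3.0000e+08 / 6.0378e+09 = 0.04968697 m
G_linear = 10^(31.650/10) = 1462.177
Ae = G_linear * lambda^2 / (4*pi) = 1462.177 * 0.04968697^2 / (4*pi) = 0.2873 m^2

0.2873 m^2


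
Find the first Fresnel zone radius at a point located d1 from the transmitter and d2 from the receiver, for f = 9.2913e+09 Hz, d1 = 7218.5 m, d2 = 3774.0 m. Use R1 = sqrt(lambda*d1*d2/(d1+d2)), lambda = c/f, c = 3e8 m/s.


lambda = c / f = 3.0000e+08 / 9.2913e+09 = 0.03228827 m
R1 = sqrt(0.03228827 * 7218.5 * 3774.0 / (7218.5 + 3774.0)) = 8.945 m

8.945 m


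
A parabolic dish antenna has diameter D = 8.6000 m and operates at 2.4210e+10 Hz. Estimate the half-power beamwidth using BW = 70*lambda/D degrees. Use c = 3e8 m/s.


lambda = c / f = 3.0000e+08 / 2.4210e+10 = 0.01239157 m
BW = 70 * 0.01239157 / 8.6000 = 0.1009 deg

0.1009 deg


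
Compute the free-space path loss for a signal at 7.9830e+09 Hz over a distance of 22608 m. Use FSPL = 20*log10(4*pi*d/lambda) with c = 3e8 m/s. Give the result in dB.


lambda = c / f = 3.0000e+08 / 7.9830e+09 = 0.03757986 m
FSPL = 20 * log10(4*pi*22608/0.03757986) = 137.6 dB

137.6 dB


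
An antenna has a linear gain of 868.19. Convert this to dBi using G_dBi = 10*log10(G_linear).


G_dBi = 10 * log10(868.19) = 29.39 dBi

29.39 dBi


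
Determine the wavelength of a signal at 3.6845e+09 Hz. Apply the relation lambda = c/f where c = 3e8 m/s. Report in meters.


lambda = c / f = 3.0000e+08 / 3.6845e+09 = 0.08142 m

0.08142 m


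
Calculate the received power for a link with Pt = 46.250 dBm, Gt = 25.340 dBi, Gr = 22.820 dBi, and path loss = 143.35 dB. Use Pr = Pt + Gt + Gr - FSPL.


Pr = 46.250 + 25.340 + 22.820 - 143.35 = -48.94 dBm

-48.94 dBm


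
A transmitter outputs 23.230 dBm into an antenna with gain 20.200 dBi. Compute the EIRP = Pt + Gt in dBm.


EIRP = Pt + Gt = 23.230 + 20.200 = 43.43 dBm

43.43 dBm


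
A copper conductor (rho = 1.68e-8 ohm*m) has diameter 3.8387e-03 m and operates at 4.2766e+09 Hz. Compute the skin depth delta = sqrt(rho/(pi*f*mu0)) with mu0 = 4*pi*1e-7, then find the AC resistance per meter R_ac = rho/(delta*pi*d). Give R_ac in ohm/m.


delta = sqrt(1.68e-8 / (pi * 4.2766e+09 * 4*pi*1e-7)) = 9.975288e-07 m
R_ac = 1.68e-8 / (9.975288e-07 * pi * 3.8387e-03) = 1.397 ohm/m

1.397 ohm/m


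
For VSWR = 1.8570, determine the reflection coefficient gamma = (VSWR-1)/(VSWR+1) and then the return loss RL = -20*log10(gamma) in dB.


gamma = (1.8570 - 1) / (1.8570 + 1) = 0.2999650
RL = -20 * log10(0.2999650) = 10.46 dB

10.46 dB


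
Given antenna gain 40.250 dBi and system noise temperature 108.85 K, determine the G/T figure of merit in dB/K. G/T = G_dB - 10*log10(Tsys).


G/T = 40.250 - 10*log10(108.85) = 40.250 - 20.36828 = 19.88 dB/K

19.88 dB/K


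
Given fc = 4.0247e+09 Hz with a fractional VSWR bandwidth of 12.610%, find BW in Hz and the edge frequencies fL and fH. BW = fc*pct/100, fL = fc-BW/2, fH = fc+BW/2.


BW = 4.0247e+09 * 12.610/100 = 5.075147e+08 Hz
fL = 4.0247e+09 - 5.075147e+08/2 = 3.771e+09 Hz
fH = 4.0247e+09 + 5.075147e+08/2 = 4.278e+09 Hz

BW=5.075e+08 Hz, fL=3.771e+09 Hz, fH=4.278e+09 Hz


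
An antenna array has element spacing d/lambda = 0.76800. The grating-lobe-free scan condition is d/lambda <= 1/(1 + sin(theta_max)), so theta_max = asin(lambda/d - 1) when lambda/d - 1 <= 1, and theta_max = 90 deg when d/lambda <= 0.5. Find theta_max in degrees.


lambda/d - 1 = 1/0.76800 - 1 = 0.3020833
theta_max = asin(0.3020833) = 17.58 deg

17.58 deg


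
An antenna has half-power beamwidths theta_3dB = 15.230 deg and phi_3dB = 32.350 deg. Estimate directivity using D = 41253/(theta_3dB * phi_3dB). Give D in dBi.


D_linear = 41253 / (15.230 * 32.350) = 83.73005
D_dBi = 10 * log10(83.73005) = 19.23 dBi

19.23 dBi


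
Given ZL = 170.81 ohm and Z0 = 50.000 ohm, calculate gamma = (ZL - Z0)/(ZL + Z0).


gamma = (170.81 - 50.000) / (170.81 + 50.000) = 0.5471

0.5471


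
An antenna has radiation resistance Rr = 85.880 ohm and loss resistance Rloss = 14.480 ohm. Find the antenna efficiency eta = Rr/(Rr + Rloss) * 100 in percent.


eta = 85.880 / (85.880 + 14.480) * 100 = 85.57%

85.57%


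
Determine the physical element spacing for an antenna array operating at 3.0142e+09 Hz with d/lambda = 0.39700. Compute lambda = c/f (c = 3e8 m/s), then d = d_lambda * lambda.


lambda = c / f = 3.0000e+08 / 3.0142e+09 = 0.09952890 m
d = 0.39700 * 0.09952890 = 0.03951 m

0.03951 m


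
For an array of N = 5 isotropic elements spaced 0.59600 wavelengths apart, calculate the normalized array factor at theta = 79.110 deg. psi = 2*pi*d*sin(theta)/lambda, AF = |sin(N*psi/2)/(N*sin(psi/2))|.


psi = 2*pi*0.59600*sin(79.110 deg) = 3.677341 rad
AF = |sin(5*3.677341/2) / (5*sin(3.677341/2))| = 0.04757

0.04757


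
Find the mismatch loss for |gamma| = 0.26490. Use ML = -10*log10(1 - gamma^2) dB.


ML = -10 * log10(1 - 0.26490^2) = -10 * log10(0.92982799) = 0.3160 dB

0.3160 dB


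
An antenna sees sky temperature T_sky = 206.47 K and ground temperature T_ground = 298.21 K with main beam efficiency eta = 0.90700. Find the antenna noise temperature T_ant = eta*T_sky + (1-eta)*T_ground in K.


T_ant = 0.90700 * 206.47 + (1 - 0.90700) * 298.21 = 215.0 K

215.0 K


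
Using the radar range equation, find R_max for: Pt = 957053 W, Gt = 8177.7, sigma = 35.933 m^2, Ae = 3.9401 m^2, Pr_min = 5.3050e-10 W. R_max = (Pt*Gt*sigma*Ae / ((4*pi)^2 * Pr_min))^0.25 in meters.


R^4 = 957053*8177.7*35.933*3.9401 / ((4*pi)^2 * 5.3050e-10) = 1.322704e+19
R_max = 1.322704e+19^0.25 = 60307 m

60307 m


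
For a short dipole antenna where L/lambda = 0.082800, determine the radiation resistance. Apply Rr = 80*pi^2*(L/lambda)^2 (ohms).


Rr = 80 * pi^2 * (0.082800)^2 = 80 * 9.869604 * 6.855840e-03 = 5.413 ohm

5.413 ohm


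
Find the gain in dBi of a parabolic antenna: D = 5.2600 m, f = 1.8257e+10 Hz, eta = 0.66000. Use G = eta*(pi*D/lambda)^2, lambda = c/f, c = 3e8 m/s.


lambda = c / f = 3.0000e+08 / 1.8257e+10 = 0.01643205 m
G_linear = 0.66000 * (pi * 5.2600 / 0.01643205)^2 = 667469.9
G_dBi = 10 * log10(667469.9) = 58.24 dBi

58.24 dBi


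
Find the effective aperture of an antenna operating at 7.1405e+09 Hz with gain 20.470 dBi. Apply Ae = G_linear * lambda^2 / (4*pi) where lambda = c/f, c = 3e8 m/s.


lambda = c / f = 3.0000e+08 / 7.1405e+09 = 0.04201386 m
G_linear = 10^(20.470/10) = 111.4295
Ae = G_linear * lambda^2 / (4*pi) = 111.4295 * 0.04201386^2 / (4*pi) = 0.01565 m^2

0.01565 m^2


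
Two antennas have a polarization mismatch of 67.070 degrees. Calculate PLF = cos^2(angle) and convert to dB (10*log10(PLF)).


PLF_linear = cos^2(67.070 deg) = 0.1517930
PLF_dB = 10 * log10(0.1517930) = -8.187 dB

-8.187 dB


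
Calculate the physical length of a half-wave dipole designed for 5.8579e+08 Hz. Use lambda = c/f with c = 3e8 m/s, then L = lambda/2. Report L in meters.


lambda = c / f = 3.0000e+08 / 5.8579e+08 = 0.5121289 m
L = lambda / 2 = 0.5121289 / 2 = 0.2561 m

0.2561 m


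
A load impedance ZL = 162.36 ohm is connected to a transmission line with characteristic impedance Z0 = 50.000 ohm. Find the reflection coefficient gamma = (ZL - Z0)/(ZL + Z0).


gamma = (162.36 - 50.000) / (162.36 + 50.000) = 0.5291

0.5291


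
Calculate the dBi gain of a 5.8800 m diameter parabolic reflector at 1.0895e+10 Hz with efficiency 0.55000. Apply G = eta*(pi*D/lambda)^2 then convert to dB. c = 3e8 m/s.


lambda = c / f = 3.0000e+08 / 1.0895e+10 = 0.02753557 m
G_linear = 0.55000 * (pi * 5.8800 / 0.02753557)^2 = 247530.6
G_dBi = 10 * log10(247530.6) = 53.94 dBi

53.94 dBi


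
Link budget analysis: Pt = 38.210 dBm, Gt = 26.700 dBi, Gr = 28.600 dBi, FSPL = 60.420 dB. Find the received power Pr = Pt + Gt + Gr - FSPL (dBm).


Pr = 38.210 + 26.700 + 28.600 - 60.420 = 33.09 dBm

33.09 dBm


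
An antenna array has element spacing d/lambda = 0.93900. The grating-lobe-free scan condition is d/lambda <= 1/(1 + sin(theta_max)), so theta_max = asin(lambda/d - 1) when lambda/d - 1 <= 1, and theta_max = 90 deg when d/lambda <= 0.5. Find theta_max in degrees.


lambda/d - 1 = 1/0.93900 - 1 = 0.06496273
theta_max = asin(0.06496273) = 3.725 deg

3.725 deg


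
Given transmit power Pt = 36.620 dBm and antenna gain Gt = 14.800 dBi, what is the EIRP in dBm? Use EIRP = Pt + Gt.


EIRP = Pt + Gt = 36.620 + 14.800 = 51.42 dBm

51.42 dBm


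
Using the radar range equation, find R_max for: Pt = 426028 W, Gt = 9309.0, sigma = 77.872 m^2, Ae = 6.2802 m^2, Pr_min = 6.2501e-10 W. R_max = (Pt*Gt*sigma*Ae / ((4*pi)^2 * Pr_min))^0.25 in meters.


R^4 = 426028*9309.0*77.872*6.2802 / ((4*pi)^2 * 6.2501e-10) = 1.965121e+19
R_max = 1.965121e+19^0.25 = 66581 m

66581 m


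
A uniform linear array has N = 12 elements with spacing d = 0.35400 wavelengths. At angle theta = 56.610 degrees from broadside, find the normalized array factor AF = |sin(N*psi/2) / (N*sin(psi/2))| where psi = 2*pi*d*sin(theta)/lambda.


psi = 2*pi*0.35400*sin(56.610 deg) = 1.857122 rad
AF = |sin(12*1.857122/2) / (12*sin(1.857122/2))| = 0.1029

0.1029


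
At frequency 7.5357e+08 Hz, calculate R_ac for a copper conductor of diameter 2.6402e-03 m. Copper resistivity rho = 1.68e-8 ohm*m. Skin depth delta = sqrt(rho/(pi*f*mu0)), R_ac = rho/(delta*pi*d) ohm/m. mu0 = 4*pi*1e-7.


delta = sqrt(1.68e-8 / (pi * 7.5357e+08 * 4*pi*1e-7)) = 2.376364e-06 m
R_ac = 1.68e-8 / (2.376364e-06 * pi * 2.6402e-03) = 0.8523 ohm/m

0.8523 ohm/m


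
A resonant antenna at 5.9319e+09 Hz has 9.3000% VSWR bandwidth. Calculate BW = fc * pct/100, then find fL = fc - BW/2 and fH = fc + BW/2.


BW = 5.9319e+09 * 9.3000/100 = 5.516667e+08 Hz
fL = 5.9319e+09 - 5.516667e+08/2 = 5.656e+09 Hz
fH = 5.9319e+09 + 5.516667e+08/2 = 6.208e+09 Hz

BW=5.517e+08 Hz, fL=5.656e+09 Hz, fH=6.208e+09 Hz


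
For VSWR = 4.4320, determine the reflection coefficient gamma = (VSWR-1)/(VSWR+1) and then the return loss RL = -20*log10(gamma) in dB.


gamma = (4.4320 - 1) / (4.4320 + 1) = 0.6318115
RL = -20 * log10(0.6318115) = 3.988 dB

3.988 dB


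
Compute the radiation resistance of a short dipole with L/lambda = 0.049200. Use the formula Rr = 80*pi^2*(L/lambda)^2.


Rr = 80 * pi^2 * (0.049200)^2 = 80 * 9.869604 * 2.420640e-03 = 1.911 ohm

1.911 ohm


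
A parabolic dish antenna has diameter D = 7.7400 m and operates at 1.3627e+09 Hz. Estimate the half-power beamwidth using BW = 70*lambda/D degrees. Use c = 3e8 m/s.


lambda = c / f = 3.0000e+08 / 1.3627e+09 = 0.2201512 m
BW = 70 * 0.2201512 / 7.7400 = 1.991 deg

1.991 deg


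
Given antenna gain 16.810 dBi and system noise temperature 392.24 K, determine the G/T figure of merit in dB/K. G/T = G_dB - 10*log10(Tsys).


G/T = 16.810 - 10*log10(392.24) = 16.810 - 25.93552 = -9.126 dB/K

-9.126 dB/K


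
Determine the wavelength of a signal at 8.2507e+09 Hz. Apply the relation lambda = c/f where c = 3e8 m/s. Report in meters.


lambda = c / f = 3.0000e+08 / 8.2507e+09 = 0.03636 m

0.03636 m


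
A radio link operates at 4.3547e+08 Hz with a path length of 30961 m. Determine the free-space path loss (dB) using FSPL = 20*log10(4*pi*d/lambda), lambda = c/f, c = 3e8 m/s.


lambda = c / f = 3.0000e+08 / 4.3547e+08 = 0.6889108 m
FSPL = 20 * log10(4*pi*30961/0.6889108) = 115.0 dB

115.0 dB
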